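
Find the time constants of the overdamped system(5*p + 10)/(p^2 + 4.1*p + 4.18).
Overdamped: real poles at -2.2, -1.9. τ = -1/pole → τ₁ = 0.4545, τ₂ = 0.5263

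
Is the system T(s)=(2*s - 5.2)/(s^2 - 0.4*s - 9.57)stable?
Denominator: s^2 - 0.4*s - 9.57 = (s - 3.3)(s + 2.9). Poles: -2.9, 3.3. All Re(p)<0: No (unstable)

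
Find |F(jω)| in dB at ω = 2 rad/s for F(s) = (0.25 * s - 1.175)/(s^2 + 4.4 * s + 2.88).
Substitute s = j*2: F(j2) = 0.0726354 + 0.124278j.
|F(j2)| = sqrt(Re² + Im²) = 0.1439.
20*log₁₀(0.1439) = -16.84 dB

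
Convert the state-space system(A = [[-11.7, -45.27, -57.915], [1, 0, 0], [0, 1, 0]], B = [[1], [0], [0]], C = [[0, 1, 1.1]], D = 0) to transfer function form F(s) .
F(s) = C(sI - A)⁻¹B + D.
Characteristic polynomial det(sI - A) = s^3 + 11.7*s^2 + 45.27*s + 57.915.
Numerator from C·adj(sI-A)·B + D·det(sI-A) = s + 1.1.
F(s) = (s + 1.1)/(s^3 + 11.7*s^2 + 45.27*s + 57.915)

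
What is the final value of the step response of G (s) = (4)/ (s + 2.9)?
FVT: lim_{t→∞} y(t) = lim_{s→0} s*Y(s) where Y(s) = G(s)/s.
= lim_{s→0} G(s) = G(0) = num(0)/den(0) = 4/2.9 = 1.379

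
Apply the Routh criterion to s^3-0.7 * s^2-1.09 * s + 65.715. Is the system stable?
Routh array:
s^3: [1, -1.09]; s^2: [-0.7, 65.715]; s^1: [92.7886]; s^0: [65.715]
First column: [1, -0.7, 92.7886, 65.715]. Sign changes = 2.
No, unstable (2 RHP root(s))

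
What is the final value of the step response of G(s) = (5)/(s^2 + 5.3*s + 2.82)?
FVT: lim_{t→∞} y(t) = lim_{s→0} s*Y(s) where Y(s) = G(s)/s.
= lim_{s→0} G(s) = G(0) = num(0)/den(0) = 5/2.82 = 1.773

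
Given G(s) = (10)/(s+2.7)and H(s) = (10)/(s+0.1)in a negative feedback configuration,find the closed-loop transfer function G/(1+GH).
Closed-loop T = G/(1+GH).
Numerator: G_num * H_den = 10*s + 1.
Denominator: G_den * H_den + G_num * H_num = (s^2 + 2.8*s + 0.27) + (100) = s^2 + 2.8*s + 100.27.
T(s) = (10*s + 1)/(s^2 + 2.8*s + 100.27)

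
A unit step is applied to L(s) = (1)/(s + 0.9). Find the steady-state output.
FVT: lim_{t→∞} y(t) = lim_{s→0} s*Y(s) where Y(s) = L(s)/s.
= lim_{s→0} L(s) = L(0) = num(0)/den(0) = 1/0.9 = 1.111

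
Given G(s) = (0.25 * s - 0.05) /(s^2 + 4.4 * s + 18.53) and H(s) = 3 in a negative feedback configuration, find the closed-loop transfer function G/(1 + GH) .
Closed-loop T = G/(1+GH).
Numerator: G_num * H_den = 0.25*s - 0.05.
Denominator: G_den * H_den + G_num * H_num = (s^2 + 4.4*s + 18.53) + (0.75*s - 0.15) = s^2 + 5.15*s + 18.38.
T(s) = (0.25*s - 0.05)/(s^2 + 5.15*s + 18.38)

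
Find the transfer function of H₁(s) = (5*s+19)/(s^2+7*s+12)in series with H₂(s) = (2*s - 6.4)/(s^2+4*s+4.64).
Series: H = H₁ · H₂ = (n₁·n₂)/(d₁·d₂).
Num: n₁·n₂ = 10*s^2 + 6*s - 121.6. Den: d₁·d₂ = s^4 + 11*s^3 + 44.64*s^2 + 80.48*s + 55.68.
H(s) = (10*s^2 + 6*s - 121.6)/(s^4 + 11*s^3 + 44.64*s^2 + 80.48*s + 55.68)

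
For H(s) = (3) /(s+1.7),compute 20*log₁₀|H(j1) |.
Substitute s = j*1: H(j1) = 1.31105 - 0.771208j.
|H(j1)| = sqrt(Re² + Im²) = 1.521.
20*log₁₀(1.521) = 3.64 dB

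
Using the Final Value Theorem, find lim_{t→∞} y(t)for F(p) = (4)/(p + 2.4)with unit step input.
FVT: lim_{t→∞} y(t) = lim_{p→0} p*Y(p) where Y(p) = F(p)/p.
= lim_{p→0} F(p) = F(0) = num(0)/den(0) = 4/2.4 = 1.667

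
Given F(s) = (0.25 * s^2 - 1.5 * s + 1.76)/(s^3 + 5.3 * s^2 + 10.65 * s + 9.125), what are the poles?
Set denominator = 0: s^3 + 5.3*s^2 + 10.65*s + 9.125 = (s + 2.5)(s^2 + 2.8*s + 3.65) = 0 → Poles: -1.4 + 1.3j, -1.4 - 1.3j, -2.5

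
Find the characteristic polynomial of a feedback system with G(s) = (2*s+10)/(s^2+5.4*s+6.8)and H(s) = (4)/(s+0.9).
Characteristic poly = G_den * H_den + G_num * H_num = (s^3 + 6.3*s^2 + 11.66*s + 6.12) + (8*s + 40) = s^3 + 6.3*s^2 + 19.66*s + 46.12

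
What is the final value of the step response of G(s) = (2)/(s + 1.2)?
FVT: lim_{t→∞} y(t) = lim_{s→0} s*Y(s) where Y(s) = G(s)/s.
= lim_{s→0} G(s) = G(0) = num(0)/den(0) = 2/1.2 = 1.667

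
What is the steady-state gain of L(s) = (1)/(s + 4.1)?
DC gain = L(0) = num(0)/den(0) = 1/4.1 = 0.2439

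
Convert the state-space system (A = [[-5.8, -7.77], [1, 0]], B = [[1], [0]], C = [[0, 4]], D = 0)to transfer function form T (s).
T(s) = C(sI - A)⁻¹B + D.
Characteristic polynomial det(sI - A) = s^2 + 5.8*s + 7.77.
Numerator from C·adj(sI-A)·B + D·det(sI-A) = 4.
T(s) = (4)/(s^2 + 5.8*s + 7.77)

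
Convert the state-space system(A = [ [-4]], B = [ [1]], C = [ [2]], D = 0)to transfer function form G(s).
G(s) = C(sI - A)⁻¹B + D.
Characteristic polynomial det(sI - A) = s + 4.
Numerator from C·adj(sI-A)·B + D·det(sI-A) = 2.
G(s) = (2)/(s + 4)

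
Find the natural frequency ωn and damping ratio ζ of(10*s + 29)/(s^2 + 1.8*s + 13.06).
Underdamped: complex pole -0.9 + 3.5j. ωn = |pole| = 3.614, ζ = -Re(pole)/ωn = 0.249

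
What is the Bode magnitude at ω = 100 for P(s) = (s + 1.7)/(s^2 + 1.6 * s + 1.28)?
Substitute s = j*100: P(j100) = -9.97824e-06 - 0.0100014j.
|P(j100)| = sqrt(Re² + Im²) = 0.01.
20*log₁₀(0.01) = -40.00 dB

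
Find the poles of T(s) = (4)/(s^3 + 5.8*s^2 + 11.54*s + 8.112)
Set denominator = 0: s^3 + 5.8*s^2 + 11.54*s + 8.112 = (s + 2.4)(s^2 + 3.4*s + 3.38) = 0 → Poles: -1.7 + 0.7j, -1.7 - 0.7j, -2.4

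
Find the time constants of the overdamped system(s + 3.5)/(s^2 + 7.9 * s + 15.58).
Overdamped: real poles at -4.1, -3.8. τ = -1/pole → τ₁ = 0.2439, τ₂ = 0.2632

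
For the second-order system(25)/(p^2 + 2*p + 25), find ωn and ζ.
Standard form: ωn²/(p²+2ζωn·p+ωn²).
const=25=ωn² → ωn=5, p coeff=2=2ζωn → ζ=0.2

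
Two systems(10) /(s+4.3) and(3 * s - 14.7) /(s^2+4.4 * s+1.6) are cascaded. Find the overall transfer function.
Series: H = H₁ · H₂ = (n₁·n₂)/(d₁·d₂).
Num: n₁·n₂ = 30*s - 147. Den: d₁·d₂ = s^3 + 8.7*s^2 + 20.52*s + 6.88.
H(s) = (30*s - 147)/(s^3 + 8.7*s^2 + 20.52*s + 6.88)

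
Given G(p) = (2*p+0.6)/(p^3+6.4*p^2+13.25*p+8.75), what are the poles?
Set denominator = 0: p^3 + 6.4*p^2 + 13.25*p + 8.75 = (p + 1.4)(p + 2.5)(p + 2.5) = 0 → Poles: -1.4, -2.5, -2.5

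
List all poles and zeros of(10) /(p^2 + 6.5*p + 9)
Set denominator = 0: p^2 + 6.5*p + 9 = (p + 2)(p + 4.5) = 0 → Poles: -2, -4.5
Numerator is a nonzero constant (10) → Zeros: none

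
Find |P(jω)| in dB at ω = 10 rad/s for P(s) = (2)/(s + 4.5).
Substitute s = j*10: P(j10) = 0.0748441 - 0.16632j.
|P(j10)| = sqrt(Re² + Im²) = 0.1824.
20*log₁₀(0.1824) = -14.78 dB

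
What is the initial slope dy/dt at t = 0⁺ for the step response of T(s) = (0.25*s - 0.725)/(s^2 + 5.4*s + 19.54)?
IVT: y'(0⁺) = lim_{s→∞} s²·Y(s) = lim_{s→∞} s·T(s).
deg(num) = 1, deg(den) = 2, relative degree = 1, so s·T(s) → (leading num)/(leading den) = 0.25/1 = 0.25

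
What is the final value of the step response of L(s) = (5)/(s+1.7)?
FVT: lim_{t→∞} y(t) = lim_{s→0} s*Y(s) where Y(s) = L(s)/s.
= lim_{s→0} L(s) = L(0) = num(0)/den(0) = 5/1.7 = 2.941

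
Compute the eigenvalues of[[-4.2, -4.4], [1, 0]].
Eigenvalues solve det(λI - A) = 0.
Characteristic polynomial: λ^2 + 4.2*λ + 4.4 = 0.
Factor: (λ + 2.2)(λ + 2) = 0.
Roots: -2, -2.2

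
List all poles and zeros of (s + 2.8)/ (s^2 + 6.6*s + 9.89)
Set denominator = 0: s^2 + 6.6*s + 9.89 = (s + 4.3)(s + 2.3) = 0 → Poles: -2.3, -4.3
Set numerator = 0: s + 2.8 = 0 → Zeros: -2.8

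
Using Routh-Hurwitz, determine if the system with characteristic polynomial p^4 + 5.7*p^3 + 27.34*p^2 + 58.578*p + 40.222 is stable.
Routh array:
p^4: [1, 27.34, 40.222]; p^3: [5.7, 58.578]; p^2: [17.0632, 40.222]; p^1: [45.1417]; p^0: [40.222]
First column: [1, 5.7, 17.0632, 45.1417, 40.222]. Sign changes = 0.
Yes, stable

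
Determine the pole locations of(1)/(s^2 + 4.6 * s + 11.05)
Set denominator = 0: s^2 + 4.6*s + 11.05 = 0 → Poles: -2.3 + 2.4j, -2.3 - 2.4j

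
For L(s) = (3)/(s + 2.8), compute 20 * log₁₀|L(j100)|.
Substitute s = j*100: L(j100) = 0.000839342 - 0.0299765j.
|L(j100)| = sqrt(Re² + Im²) = 0.02999.
20*log₁₀(0.02999) = -30.46 dB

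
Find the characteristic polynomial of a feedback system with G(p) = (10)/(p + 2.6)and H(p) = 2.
Characteristic poly = G_den * H_den + G_num * H_num = (p + 2.6) + (20) = p + 22.6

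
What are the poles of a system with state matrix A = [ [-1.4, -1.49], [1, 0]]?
Eigenvalues solve det(λI - A) = 0.
Characteristic polynomial: λ^2 + 1.4*λ + 1.49 = 0.
Roots: -0.7 + 1j, -0.7 - 1j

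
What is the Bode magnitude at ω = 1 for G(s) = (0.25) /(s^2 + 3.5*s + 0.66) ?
Substitute s = j*1: G(j1) = -0.00687391 - 0.0707608j.
|G(j1)| = sqrt(Re² + Im²) = 0.07109.
20*log₁₀(0.07109) = -22.96 dB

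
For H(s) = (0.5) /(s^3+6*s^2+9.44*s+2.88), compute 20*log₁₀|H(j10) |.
Substitute s = j*10: H(j10) = -0.000253734 + 0.000384817j.
|H(j10)| = sqrt(Re² + Im²) = 0.0004609.
20*log₁₀(0.0004609) = -66.73 dB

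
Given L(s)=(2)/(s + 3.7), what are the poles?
Set denominator = 0: s + 3.7 = 0 → Poles: -3.7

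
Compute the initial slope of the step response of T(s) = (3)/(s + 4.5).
IVT: y'(0⁺) = lim_{s→∞} s²·Y(s) = lim_{s→∞} s·T(s).
deg(num) = 0, deg(den) = 1, relative degree = 1, so s·T(s) → (leading num)/(leading den) = 3/1 = 3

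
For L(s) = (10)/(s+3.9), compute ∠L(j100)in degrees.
Substitute s = j*100: L(j100) = 0.00389408 - 0.0998481j.
∠L(j100) = atan2(Im, Re) = atan2(-0.0998481, 0.00389408) = -87.77°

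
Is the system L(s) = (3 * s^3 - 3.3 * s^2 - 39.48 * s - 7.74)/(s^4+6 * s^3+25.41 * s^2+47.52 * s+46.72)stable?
Denominator: s^4 + 6*s^3 + 25.41*s^2 + 47.52*s + 46.72 = (s^2 + 3.2*s + 12.8)(s^2 + 2.8*s + 3.65). Poles: -1.4 + 1.3j, -1.4 - 1.3j, -1.6 + 3.2j, -1.6 - 3.2j. All Re(p)<0: Yes (stable)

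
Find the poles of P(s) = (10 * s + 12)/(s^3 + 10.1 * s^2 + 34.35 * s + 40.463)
Set denominator = 0: s^3 + 10.1*s^2 + 34.35*s + 40.463 = (s + 4.3)(s^2 + 5.8*s + 9.41) = 0 → Poles: -2.9 + 1j, -2.9 - 1j, -4.3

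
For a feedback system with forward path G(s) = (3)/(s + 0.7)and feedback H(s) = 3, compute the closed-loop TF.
Closed-loop T = G/(1+GH).
Numerator: G_num * H_den = 3.
Denominator: G_den * H_den + G_num * H_num = (s + 0.7) + (9) = s + 9.7.
T(s) = (3)/(s + 9.7)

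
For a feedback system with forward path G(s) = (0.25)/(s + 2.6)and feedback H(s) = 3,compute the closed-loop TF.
Closed-loop T = G/(1+GH).
Numerator: G_num * H_den = 0.25.
Denominator: G_den * H_den + G_num * H_num = (s + 2.6) + (0.75) = s + 3.35.
T(s) = (0.25)/(s + 3.35)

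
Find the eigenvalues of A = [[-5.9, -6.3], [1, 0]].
Eigenvalues solve det(λI - A) = 0.
Characteristic polynomial: λ^2 + 5.9*λ + 6.3 = 0.
Factor: (λ + 1.4)(λ + 4.5) = 0.
Roots: -1.4, -4.5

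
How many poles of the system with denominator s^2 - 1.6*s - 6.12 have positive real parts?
s^2 - 1.6*s - 6.12 = (s - 3.4)(s + 1.8). Poles: -1.8, 3.4. RHP poles (Re>0): 1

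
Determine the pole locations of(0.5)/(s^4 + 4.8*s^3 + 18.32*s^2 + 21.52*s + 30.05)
Set denominator = 0: s^4 + 4.8*s^3 + 18.32*s^2 + 21.52*s + 30.05 = (s^2 + 3.8*s + 12.02)(s^2 + s + 2.5) = 0 → Poles: -0.5 + 1.5j, -0.5 - 1.5j, -1.9 + 2.9j, -1.9 - 2.9j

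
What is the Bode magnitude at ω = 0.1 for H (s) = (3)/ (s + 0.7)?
Substitute s = j*0.1: H(j0.1) = 4.2 - 0.6j.
|H(j0.1)| = sqrt(Re² + Im²) = 4.243.
20*log₁₀(4.243) = 12.55 dB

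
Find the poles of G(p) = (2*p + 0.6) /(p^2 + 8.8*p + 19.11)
Set denominator = 0: p^2 + 8.8*p + 19.11 = (p + 3.9)(p + 4.9) = 0 → Poles: -3.9, -4.9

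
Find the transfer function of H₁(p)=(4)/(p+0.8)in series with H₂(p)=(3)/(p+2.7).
Series: H = H₁ · H₂ = (n₁·n₂)/(d₁·d₂).
Num: n₁·n₂ = 12. Den: d₁·d₂ = p^2 + 3.5*p + 2.16.
H(p) = (12)/(p^2 + 3.5*p + 2.16)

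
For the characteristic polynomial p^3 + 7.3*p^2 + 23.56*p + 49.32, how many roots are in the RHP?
p^3 + 7.3*p^2 + 23.56*p + 49.32 = (p + 4.5)(p^2 + 2.8*p + 10.96). Poles: -1.4 + 3j, -1.4 - 3j, -4.5. RHP poles (Re>0): 0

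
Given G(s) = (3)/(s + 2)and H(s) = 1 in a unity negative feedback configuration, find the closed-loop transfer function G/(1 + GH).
Closed-loop T = G/(1+GH).
Numerator: G_num * H_den = 3.
Denominator: G_den * H_den + G_num * H_num = (s + 2) + (3) = s + 5.
T(s) = (3)/(s + 5)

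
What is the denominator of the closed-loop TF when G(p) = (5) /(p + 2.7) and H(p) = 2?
Characteristic poly = G_den * H_den + G_num * H_num = (p + 2.7) + (10) = p + 12.7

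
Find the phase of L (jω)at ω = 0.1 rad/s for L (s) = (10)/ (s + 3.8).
Substitute s = j*0.1: L(j0.1) = 2.62976 - 0.0692042j.
∠L(j0.1) = atan2(Im, Re) = atan2(-0.0692042, 2.62976) = -1.51°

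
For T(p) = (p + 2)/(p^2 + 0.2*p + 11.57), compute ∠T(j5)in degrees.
Substitute p = j*5: T(j5) = -0.12053 - 0.381276j.
∠T(j5) = atan2(Im, Re) = atan2(-0.381276, -0.12053) = -107.54°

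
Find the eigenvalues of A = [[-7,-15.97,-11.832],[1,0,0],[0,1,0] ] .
Eigenvalues solve det(λI - A) = 0.
Characteristic polynomial: λ^3 + 7*λ^2 + 15.97*λ + 11.832 = 0.
Factor: (λ + 1.7)(λ + 2.4)(λ + 2.9) = 0.
Roots: -1.7, -2.4, -2.9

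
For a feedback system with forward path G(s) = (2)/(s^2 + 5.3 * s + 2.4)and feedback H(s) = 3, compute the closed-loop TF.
Closed-loop T = G/(1+GH).
Numerator: G_num * H_den = 2.
Denominator: G_den * H_den + G_num * H_num = (s^2 + 5.3*s + 2.4) + (6) = s^2 + 5.3*s + 8.4.
T(s) = (2)/(s^2 + 5.3*s + 8.4)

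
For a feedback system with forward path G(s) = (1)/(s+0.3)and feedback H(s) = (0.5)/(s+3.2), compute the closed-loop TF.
Closed-loop T = G/(1+GH).
Numerator: G_num * H_den = s + 3.2.
Denominator: G_den * H_den + G_num * H_num = (s^2 + 3.5*s + 0.96) + (0.5) = s^2 + 3.5*s + 1.46.
T(s) = (s + 3.2)/(s^2 + 3.5*s + 1.46)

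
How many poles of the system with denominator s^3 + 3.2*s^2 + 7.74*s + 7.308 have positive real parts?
s^3 + 3.2*s^2 + 7.74*s + 7.308 = (s + 1.4)(s^2 + 1.8*s + 5.22). Poles: -0.9 + 2.1j, -0.9 - 2.1j, -1.4. RHP poles (Re>0): 0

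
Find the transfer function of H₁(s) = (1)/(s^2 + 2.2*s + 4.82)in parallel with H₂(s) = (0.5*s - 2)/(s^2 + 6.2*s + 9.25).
Parallel: H = H₁ + H₂ = (n₁·d₂ + n₂·d₁)/(d₁·d₂).
n₁·d₂ = s^2 + 6.2*s + 9.25. n₂·d₁ = 0.5*s^3 - 0.9*s^2 - 1.99*s - 9.64. Sum = 0.5*s^3 + 0.1*s^2 + 4.21*s - 0.39. d₁·d₂ = s^4 + 8.4*s^3 + 27.71*s^2 + 50.234*s + 44.585.
H(s) = (0.5*s^3 + 0.1*s^2 + 4.21*s - 0.39)/(s^4 + 8.4*s^3 + 27.71*s^2 + 50.234*s + 44.585)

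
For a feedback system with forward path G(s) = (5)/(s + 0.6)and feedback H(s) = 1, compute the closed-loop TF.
Closed-loop T = G/(1+GH).
Numerator: G_num * H_den = 5.
Denominator: G_den * H_den + G_num * H_num = (s + 0.6) + (5) = s + 5.6.
T(s) = (5)/(s + 5.6)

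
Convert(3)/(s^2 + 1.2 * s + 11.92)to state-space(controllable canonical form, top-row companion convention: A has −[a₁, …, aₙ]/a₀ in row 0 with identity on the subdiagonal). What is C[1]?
Reachable canonical form: C = numerator coefficients (right-aligned, zero-padded to length n).
num = 3, C = [[0, 3]].
C[1] = 3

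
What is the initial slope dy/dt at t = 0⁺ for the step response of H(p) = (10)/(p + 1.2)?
IVT: y'(0⁺) = lim_{p→∞} p²·Y(p) = lim_{p→∞} p·H(p).
deg(num) = 0, deg(den) = 1, relative degree = 1, so p·H(p) → (leading num)/(leading den) = 10/1 = 10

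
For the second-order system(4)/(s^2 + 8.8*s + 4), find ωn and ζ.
Standard form: ωn²/(s²+2ζωn·s+ωn²).
const=4=ωn² → ωn=2, s coeff=8.8=2ζωn → ζ=2.2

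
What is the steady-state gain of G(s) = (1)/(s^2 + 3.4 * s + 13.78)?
DC gain = G(0) = num(0)/den(0) = 1/13.78 = 0.07257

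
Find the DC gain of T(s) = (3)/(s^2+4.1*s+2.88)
DC gain = T(0) = num(0)/den(0) = 3/2.88 = 1.042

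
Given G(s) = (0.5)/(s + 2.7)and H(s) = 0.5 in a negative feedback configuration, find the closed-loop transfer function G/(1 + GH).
Closed-loop T = G/(1+GH).
Numerator: G_num * H_den = 0.5.
Denominator: G_den * H_den + G_num * H_num = (s + 2.7) + (0.25) = s + 2.95.
T(s) = (0.5)/(s + 2.95)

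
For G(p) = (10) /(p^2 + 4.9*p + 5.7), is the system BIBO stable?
Denominator: p^2 + 4.9*p + 5.7 = (p + 1.9)(p + 3). Poles: -1.9, -3. All Re(p)<0: Yes (stable)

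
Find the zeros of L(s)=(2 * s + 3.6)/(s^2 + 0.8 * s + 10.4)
Set numerator = 0: 2*s + 3.6 = 0 → Zeros: -1.8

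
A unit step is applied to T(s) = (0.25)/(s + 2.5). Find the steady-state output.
FVT: lim_{t→∞} y(t) = lim_{s→0} s*Y(s) where Y(s) = T(s)/s.
= lim_{s→0} T(s) = T(0) = num(0)/den(0) = 0.25/2.5 = 0.1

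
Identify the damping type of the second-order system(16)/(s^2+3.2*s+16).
Standard form: ωn²/(s²+2ζωn·s+ωn²) gives ωn=4, ζ=0.4.
Underdamped (ζ = 0.4 < 1)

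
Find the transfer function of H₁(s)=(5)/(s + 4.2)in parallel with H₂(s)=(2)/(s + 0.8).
Parallel: H = H₁ + H₂ = (n₁·d₂ + n₂·d₁)/(d₁·d₂).
n₁·d₂ = 5*s + 4. n₂·d₁ = 2*s + 8.4. Sum = 7*s + 12.4. d₁·d₂ = s^2 + 5*s + 3.36.
H(s) = (7*s + 12.4)/(s^2 + 5*s + 3.36)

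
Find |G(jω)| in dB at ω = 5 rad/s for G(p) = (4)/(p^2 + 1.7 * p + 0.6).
Substitute p = j*5: G(j5) = -0.146193 - 0.0509279j.
|G(j5)| = sqrt(Re² + Im²) = 0.1548.
20*log₁₀(0.1548) = -16.20 dB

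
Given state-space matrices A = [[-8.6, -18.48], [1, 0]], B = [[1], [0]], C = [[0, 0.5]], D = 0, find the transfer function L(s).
L(s) = C(sI - A)⁻¹B + D.
Characteristic polynomial det(sI - A) = s^2 + 8.6*s + 18.48.
Numerator from C·adj(sI-A)·B + D·det(sI-A) = 0.5.
L(s) = (0.5)/(s^2 + 8.6*s + 18.48)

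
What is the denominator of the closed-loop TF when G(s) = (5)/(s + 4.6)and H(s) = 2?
Characteristic poly = G_den * H_den + G_num * H_num = (s + 4.6) + (10) = s + 14.6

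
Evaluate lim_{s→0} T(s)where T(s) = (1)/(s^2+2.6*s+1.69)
DC gain = T(0) = num(0)/den(0) = 1/1.69 = 0.5917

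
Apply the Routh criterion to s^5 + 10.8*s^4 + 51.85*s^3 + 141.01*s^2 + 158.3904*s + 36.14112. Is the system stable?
Routh array:
s^5: [1, 51.85, 158.3904]; s^4: [10.8, 141.01, 36.14112]; s^3: [38.7935, 155.044]; s^2: [97.8462, 36.14112]; s^1: [140.715]; s^0: [36.14112]
First column: [1, 10.8, 38.7935, 97.8462, 140.715, 36.14112]. Sign changes = 0.
Yes, stable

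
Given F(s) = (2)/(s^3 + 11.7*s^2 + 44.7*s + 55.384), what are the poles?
Set denominator = 0: s^3 + 11.7*s^2 + 44.7*s + 55.384 = (s + 4.6)(s + 2.8)(s + 4.3) = 0 → Poles: -2.8, -4.3, -4.6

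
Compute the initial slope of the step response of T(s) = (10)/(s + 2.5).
IVT: y'(0⁺) = lim_{s→∞} s²·Y(s) = lim_{s→∞} s·T(s).
deg(num) = 0, deg(den) = 1, relative degree = 1, so s·T(s) → (leading num)/(leading den) = 10/1 = 10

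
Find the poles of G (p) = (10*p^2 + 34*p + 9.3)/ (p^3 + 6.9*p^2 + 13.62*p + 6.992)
Set denominator = 0: p^3 + 6.9*p^2 + 13.62*p + 6.992 = (p + 2.3)(p + 3.8)(p + 0.8) = 0 → Poles: -0.8, -2.3, -3.8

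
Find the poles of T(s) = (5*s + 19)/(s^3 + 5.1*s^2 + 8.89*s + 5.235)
Set denominator = 0: s^3 + 5.1*s^2 + 8.89*s + 5.235 = (s + 1.5)(s^2 + 3.6*s + 3.49) = 0 → Poles: -1.5, -1.8 + 0.5j, -1.8 - 0.5j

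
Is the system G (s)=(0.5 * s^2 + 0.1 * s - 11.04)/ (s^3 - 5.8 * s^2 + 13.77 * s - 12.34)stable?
Denominator: s^3 - 5.8*s^2 + 13.77*s - 12.34 = (s - 2)(s^2 - 3.8*s + 6.17). Poles: 1.9 + 1.6j, 1.9 - 1.6j, 2. All Re(p)<0: No (unstable)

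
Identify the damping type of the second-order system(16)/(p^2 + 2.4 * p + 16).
Standard form: ωn²/(p²+2ζωn·p+ωn²) gives ωn=4, ζ=0.3.
Underdamped (ζ = 0.3 < 1)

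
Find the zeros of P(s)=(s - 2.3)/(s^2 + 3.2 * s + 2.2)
Set numerator = 0: s - 2.3 = 0 → Zeros: 2.3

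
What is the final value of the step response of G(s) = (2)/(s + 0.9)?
FVT: lim_{t→∞} y(t) = lim_{s→0} s*Y(s) where Y(s) = G(s)/s.
= lim_{s→0} G(s) = G(0) = num(0)/den(0) = 2/0.9 = 2.222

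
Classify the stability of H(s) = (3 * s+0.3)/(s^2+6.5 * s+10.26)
Denominator: s^2 + 6.5*s + 10.26 = (s + 2.7)(s + 3.8). Poles: -2.7, -3.8. Stable (all poles in LHP)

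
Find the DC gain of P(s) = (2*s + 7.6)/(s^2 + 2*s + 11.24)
DC gain = P(0) = num(0)/den(0) = 7.6/11.24 = 0.6762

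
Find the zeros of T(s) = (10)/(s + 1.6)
Numerator is a nonzero constant (10) → Zeros: none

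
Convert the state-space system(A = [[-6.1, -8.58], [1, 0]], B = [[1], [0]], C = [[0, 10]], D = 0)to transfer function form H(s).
H(s) = C(sI - A)⁻¹B + D.
Characteristic polynomial det(sI - A) = s^2 + 6.1*s + 8.58.
Numerator from C·adj(sI-A)·B + D·det(sI-A) = 10.
H(s) = (10)/(s^2 + 6.1*s + 8.58)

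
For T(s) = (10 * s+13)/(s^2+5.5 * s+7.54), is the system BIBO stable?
Denominator: s^2 + 5.5*s + 7.54 = (s + 2.9)(s + 2.6). Poles: -2.6, -2.9. All Re(p)<0: Yes (stable)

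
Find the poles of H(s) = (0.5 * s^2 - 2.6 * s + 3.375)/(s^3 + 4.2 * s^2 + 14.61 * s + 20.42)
Set denominator = 0: s^3 + 4.2*s^2 + 14.61*s + 20.42 = (s + 2)(s^2 + 2.2*s + 10.21) = 0 → Poles: -1.1 + 3j, -1.1 - 3j, -2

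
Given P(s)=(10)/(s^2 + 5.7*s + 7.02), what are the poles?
Set denominator = 0: s^2 + 5.7*s + 7.02 = (s + 1.8)(s + 3.9) = 0 → Poles: -1.8, -3.9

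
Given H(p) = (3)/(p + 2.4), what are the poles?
Set denominator = 0: p + 2.4 = 0 → Poles: -2.4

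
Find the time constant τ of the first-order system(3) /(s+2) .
First-order system: τ = -1/pole. Pole = -2. τ = -1/(-2) = 0.5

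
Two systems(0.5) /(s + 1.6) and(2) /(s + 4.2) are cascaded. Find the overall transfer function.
Series: H = H₁ · H₂ = (n₁·n₂)/(d₁·d₂).
Num: n₁·n₂ = 1. Den: d₁·d₂ = s^2 + 5.8*s + 6.72.
H(s) = (1)/(s^2 + 5.8*s + 6.72)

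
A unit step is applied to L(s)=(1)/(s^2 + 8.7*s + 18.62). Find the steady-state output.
FVT: lim_{t→∞} y(t) = lim_{s→0} s*Y(s) where Y(s) = L(s)/s.
= lim_{s→0} L(s) = L(0) = num(0)/den(0) = 1/18.62 = 0.05371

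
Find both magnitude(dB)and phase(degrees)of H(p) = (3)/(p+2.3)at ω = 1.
Substitute p = j*1: H(j1) = 1.09698 - 0.476948j.
|H| = 20*log₁₀(sqrt(Re²+Im²)) = 1.56 dB.
∠H = atan2(Im, Re) = -23.50°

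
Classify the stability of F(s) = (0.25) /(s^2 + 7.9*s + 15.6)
Denominator: s^2 + 7.9*s + 15.6 = (s + 4)(s + 3.9). Poles: -3.9, -4. Stable (all poles in LHP)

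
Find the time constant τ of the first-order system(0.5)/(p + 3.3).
First-order system: τ = -1/pole. Pole = -3.3. τ = -1/(-3.3) = 0.303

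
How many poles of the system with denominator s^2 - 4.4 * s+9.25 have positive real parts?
Poles: 2.2 + 2.1j, 2.2 - 2.1j. RHP poles (Re>0): 2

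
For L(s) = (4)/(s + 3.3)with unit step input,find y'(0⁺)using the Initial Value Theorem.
IVT: y'(0⁺) = lim_{s→∞} s²·Y(s) = lim_{s→∞} s·L(s).
deg(num) = 0, deg(den) = 1, relative degree = 1, so s·L(s) → (leading num)/(leading den) = 4/1 = 4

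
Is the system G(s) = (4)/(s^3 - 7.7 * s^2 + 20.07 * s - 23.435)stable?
Denominator: s^3 - 7.7*s^2 + 20.07*s - 23.435 = (s - 4.3)(s^2 - 3.4*s + 5.45). Poles: 1.7 + 1.6j, 1.7 - 1.6j, 4.3. All Re(p)<0: No (unstable)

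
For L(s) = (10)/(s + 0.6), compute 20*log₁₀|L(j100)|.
Substitute s = j*100: L(j100) = 0.000599978 - 0.0999964j.
|L(j100)| = sqrt(Re² + Im²) = 0.1.
20*log₁₀(0.1) = -20.00 dB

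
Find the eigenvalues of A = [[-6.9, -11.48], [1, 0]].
Eigenvalues solve det(λI - A) = 0.
Characteristic polynomial: λ^2 + 6.9*λ + 11.48 = 0.
Factor: (λ + 4.1)(λ + 2.8) = 0.
Roots: -2.8, -4.1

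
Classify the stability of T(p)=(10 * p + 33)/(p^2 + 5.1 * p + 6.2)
Denominator: p^2 + 5.1*p + 6.2 = (p + 2)(p + 3.1). Poles: -2, -3.1. Stable (all poles in LHP)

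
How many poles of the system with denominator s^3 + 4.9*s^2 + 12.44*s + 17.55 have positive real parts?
s^3 + 4.9*s^2 + 12.44*s + 17.55 = (s + 2.7)(s^2 + 2.2*s + 6.5). Poles: -1.1 + 2.3j, -1.1 - 2.3j, -2.7. RHP poles (Re>0): 0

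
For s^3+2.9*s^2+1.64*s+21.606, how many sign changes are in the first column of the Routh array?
Routh array:
s^3: [1, 1.64]; s^2: [2.9, 21.606]; s^1: [-5.81034]; s^0: [21.606]
First column: [1, 2.9, -5.81034, 21.606]. Sign changes = 2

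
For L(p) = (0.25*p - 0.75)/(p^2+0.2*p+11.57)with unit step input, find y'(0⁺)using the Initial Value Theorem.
IVT: y'(0⁺) = lim_{p→∞} p²·Y(p) = lim_{p→∞} p·L(p).
deg(num) = 1, deg(den) = 2, relative degree = 1, so p·L(p) → (leading num)/(leading den) = 0.25/1 = 0.25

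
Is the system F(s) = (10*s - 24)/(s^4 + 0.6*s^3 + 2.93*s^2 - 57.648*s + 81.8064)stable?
Denominator: s^4 + 0.6*s^3 + 2.93*s^2 - 57.648*s + 81.8064 = (s - 2.3)(s - 1.9)(s^2 + 4.8*s + 18.72). Poles: -2.4 + 3.6j, -2.4 - 3.6j, 1.9, 2.3. All Re(p)<0: No (unstable)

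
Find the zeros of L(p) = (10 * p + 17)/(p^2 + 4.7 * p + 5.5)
Set numerator = 0: 10*p + 17 = 0 → Zeros: -1.7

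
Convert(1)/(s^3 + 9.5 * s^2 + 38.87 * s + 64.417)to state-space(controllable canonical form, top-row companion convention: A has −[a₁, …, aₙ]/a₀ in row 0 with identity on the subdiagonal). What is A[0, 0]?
Reachable canonical form for den = s^3 + 9.5*s^2 + 38.87*s + 64.417: top row of A = -[a₁,a₂,...,aₙ]/a₀, ones on the subdiagonal, zeros elsewhere.
A = [[-9.5, -38.87, -64.417], [1, 0, 0], [0, 1, 0]].
A[0,0] = -9.5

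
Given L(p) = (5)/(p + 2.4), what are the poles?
Set denominator = 0: p + 2.4 = 0 → Poles: -2.4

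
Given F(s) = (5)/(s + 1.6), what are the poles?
Set denominator = 0: s + 1.6 = 0 → Poles: -1.6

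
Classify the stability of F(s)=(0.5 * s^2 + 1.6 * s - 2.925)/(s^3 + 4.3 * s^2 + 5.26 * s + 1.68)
Denominator: s^3 + 4.3*s^2 + 5.26*s + 1.68 = (s + 1.4)(s + 2.4)(s + 0.5). Poles: -0.5, -1.4, -2.4. Stable (all poles in LHP)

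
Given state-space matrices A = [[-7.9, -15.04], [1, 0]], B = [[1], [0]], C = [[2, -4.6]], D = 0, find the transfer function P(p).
P(p) = C(pI - A)⁻¹B + D.
Characteristic polynomial det(pI - A) = p^2 + 7.9*p + 15.04.
Numerator from C·adj(pI-A)·B + D·det(pI-A) = 2*p - 4.6.
P(p) = (2*p - 4.6)/(p^2 + 7.9*p + 15.04)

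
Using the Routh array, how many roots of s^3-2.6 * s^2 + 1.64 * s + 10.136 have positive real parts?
Routh array:
s^3: [1, 1.64]; s^2: [-2.6, 10.136]; s^1: [5.53846]; s^0: [10.136]
First column: [1, -2.6, 5.53846, 10.136]. Sign changes = RHP roots = 2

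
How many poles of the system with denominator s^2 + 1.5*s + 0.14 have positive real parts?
s^2 + 1.5*s + 0.14 = (s + 0.1)(s + 1.4). Poles: -0.1, -1.4. RHP poles (Re>0): 0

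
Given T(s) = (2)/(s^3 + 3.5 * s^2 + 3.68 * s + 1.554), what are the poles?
Set denominator = 0: s^3 + 3.5*s^2 + 3.68*s + 1.554 = (s + 2.1)(s^2 + 1.4*s + 0.74) = 0 → Poles: -0.7 + 0.5j, -0.7 - 0.5j, -2.1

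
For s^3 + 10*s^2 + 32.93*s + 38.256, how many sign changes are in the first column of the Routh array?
Routh array:
s^3: [1, 32.93]; s^2: [10, 38.256]; s^1: [29.1044]; s^0: [38.256]
First column: [1, 10, 29.1044, 38.256]. Sign changes = 0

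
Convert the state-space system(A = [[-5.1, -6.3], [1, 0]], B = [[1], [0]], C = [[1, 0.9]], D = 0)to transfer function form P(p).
P(p) = C(pI - A)⁻¹B + D.
Characteristic polynomial det(pI - A) = p^2 + 5.1*p + 6.3.
Numerator from C·adj(pI-A)·B + D·det(pI-A) = p + 0.9.
P(p) = (p + 0.9)/(p^2 + 5.1*p + 6.3)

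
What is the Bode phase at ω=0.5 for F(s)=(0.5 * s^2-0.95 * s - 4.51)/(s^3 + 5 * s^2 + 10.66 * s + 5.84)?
Substitute s = j*0.5: F(j0.5) = -0.493085 + 0.455666j.
∠F(j0.5) = atan2(Im, Re) = atan2(0.455666, -0.493085) = 137.26°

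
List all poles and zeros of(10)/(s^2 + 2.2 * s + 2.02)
Set denominator = 0: s^2 + 2.2*s + 2.02 = 0 → Poles: -1.1 + 0.9j, -1.1 - 0.9j
Numerator is a nonzero constant (10) → Zeros: none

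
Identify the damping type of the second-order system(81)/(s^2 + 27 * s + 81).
Standard form: ωn²/(s²+2ζωn·s+ωn²) gives ωn=9, ζ=1.5.
Overdamped (ζ = 1.5 > 1)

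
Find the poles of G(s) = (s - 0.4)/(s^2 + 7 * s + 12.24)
Set denominator = 0: s^2 + 7*s + 12.24 = (s + 3.4)(s + 3.6) = 0 → Poles: -3.4, -3.6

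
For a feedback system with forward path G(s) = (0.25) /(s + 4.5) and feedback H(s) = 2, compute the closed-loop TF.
Closed-loop T = G/(1+GH).
Numerator: G_num * H_den = 0.25.
Denominator: G_den * H_den + G_num * H_num = (s + 4.5) + (0.5) = s + 5.
T(s) = (0.25)/(s + 5)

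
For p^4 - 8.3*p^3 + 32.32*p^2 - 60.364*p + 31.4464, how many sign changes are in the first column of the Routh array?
Routh array:
p^4: [1, 32.32, 31.4464]; p^3: [-8.3, -60.364]; p^2: [25.0472, 31.4464]; p^1: [-49.9435]; p^0: [31.4464]
First column: [1, -8.3, 25.0472, -49.9435, 31.4464]. Sign changes = 4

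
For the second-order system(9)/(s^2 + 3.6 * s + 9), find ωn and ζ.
Standard form: ωn²/(s²+2ζωn·s+ωn²).
const=9=ωn² → ωn=3, s coeff=3.6=2ζωn → ζ=0.6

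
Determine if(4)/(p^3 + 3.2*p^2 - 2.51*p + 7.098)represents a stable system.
Denominator: p^3 + 3.2*p^2 - 2.51*p + 7.098 = (p + 4.2)(p^2 - p + 1.69). Poles: -4.2, 0.5 + 1.2j, 0.5 - 1.2j. All Re(p)<0: No (unstable)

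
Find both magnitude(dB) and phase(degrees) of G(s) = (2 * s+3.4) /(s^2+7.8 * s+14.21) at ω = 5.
Substitute s = j*5: G(j5) = 0.215774 - 0.146877j.
|G| = 20*log₁₀(sqrt(Re²+Im²)) = -11.67 dB.
∠G = atan2(Im, Re) = -34.24°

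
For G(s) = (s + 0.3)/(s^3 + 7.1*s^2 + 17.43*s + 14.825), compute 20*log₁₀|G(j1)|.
Substitute s = j*1: G(j1) = 0.056876 + 0.00848248j.
|G(j1)| = sqrt(Re² + Im²) = 0.05751.
20*log₁₀(0.05751) = -24.81 dB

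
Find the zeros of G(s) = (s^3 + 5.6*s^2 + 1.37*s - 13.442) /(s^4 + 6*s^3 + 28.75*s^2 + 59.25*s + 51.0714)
Set numerator = 0: s^3 + 5.6*s^2 + 1.37*s - 13.442 = (s + 2.2)(s - 1.3)(s + 4.7) = 0 → Zeros: -2.2, -4.7, 1.3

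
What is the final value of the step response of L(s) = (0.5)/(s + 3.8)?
FVT: lim_{t→∞} y(t) = lim_{s→0} s*Y(s) where Y(s) = L(s)/s.
= lim_{s→0} L(s) = L(0) = num(0)/den(0) = 0.5/3.8 = 0.1316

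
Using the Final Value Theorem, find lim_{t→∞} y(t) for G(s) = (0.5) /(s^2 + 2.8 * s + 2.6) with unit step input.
FVT: lim_{t→∞} y(t) = lim_{s→0} s*Y(s) where Y(s) = G(s)/s.
= lim_{s→0} G(s) = G(0) = num(0)/den(0) = 0.5/2.6 = 0.1923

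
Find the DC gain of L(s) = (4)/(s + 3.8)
DC gain = L(0) = num(0)/den(0) = 4/3.8 = 1.053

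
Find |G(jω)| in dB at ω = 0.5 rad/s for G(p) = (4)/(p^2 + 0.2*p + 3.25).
Substitute p = j*0.5: G(j0.5) = 1.33185 - 0.0443951j.
|G(j0.5)| = sqrt(Re² + Im²) = 1.333.
20*log₁₀(1.333) = 2.49 dB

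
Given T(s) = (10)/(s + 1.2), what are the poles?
Set denominator = 0: s + 1.2 = 0 → Poles: -1.2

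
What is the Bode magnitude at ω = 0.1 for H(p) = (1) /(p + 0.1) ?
Substitute p = j*0.1: H(j0.1) = 5 - 5j.
|H(j0.1)| = sqrt(Re² + Im²) = 7.071.
20*log₁₀(7.071) = 16.99 dB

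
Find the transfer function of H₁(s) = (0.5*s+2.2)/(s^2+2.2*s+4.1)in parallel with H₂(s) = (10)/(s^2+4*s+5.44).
Parallel: H = H₁ + H₂ = (n₁·d₂ + n₂·d₁)/(d₁·d₂).
n₁·d₂ = 0.5*s^3 + 4.2*s^2 + 11.52*s + 11.968. n₂·d₁ = 10*s^2 + 22*s + 41. Sum = 0.5*s^3 + 14.2*s^2 + 33.52*s + 52.968. d₁·d₂ = s^4 + 6.2*s^3 + 18.34*s^2 + 28.368*s + 22.304.
H(s) = (0.5*s^3 + 14.2*s^2 + 33.52*s + 52.968)/(s^4 + 6.2*s^3 + 18.34*s^2 + 28.368*s + 22.304)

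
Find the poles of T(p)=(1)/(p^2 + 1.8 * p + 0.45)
Set denominator = 0: p^2 + 1.8*p + 0.45 = (p + 1.5)(p + 0.3) = 0 → Poles: -0.3, -1.5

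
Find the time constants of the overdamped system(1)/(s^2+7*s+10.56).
Overdamped: real poles at -2.2, -4.8. τ = -1/pole → τ₁ = 0.4545, τ₂ = 0.2083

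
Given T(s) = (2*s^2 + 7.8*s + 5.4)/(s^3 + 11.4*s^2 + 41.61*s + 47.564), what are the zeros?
Set numerator = 0: 2*s^2 + 7.8*s + 5.4 = 2*(s + 0.9)(s + 3) = 0 → Zeros: -0.9, -3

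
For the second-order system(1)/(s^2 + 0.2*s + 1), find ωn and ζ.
Standard form: ωn²/(s²+2ζωn·s+ωn²).
const=1=ωn² → ωn=1, s coeff=0.2=2ζωn → ζ=0.1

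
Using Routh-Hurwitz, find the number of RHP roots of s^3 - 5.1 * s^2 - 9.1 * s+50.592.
Routh array:
s^3: [1, -9.1]; s^2: [-5.1, 50.592]; s^1: [0.82]; s^0: [50.592]
First column: [1, -5.1, 0.82, 50.592]. Sign changes = RHP roots = 2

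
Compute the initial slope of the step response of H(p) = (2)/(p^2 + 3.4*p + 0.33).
IVT: y'(0⁺) = lim_{p→∞} p²·Y(p) = lim_{p→∞} p·H(p).
deg(num) = 0, deg(den) = 2, relative degree = 2 ≥ 2, so p·H(p) → 0. Initial slope = 0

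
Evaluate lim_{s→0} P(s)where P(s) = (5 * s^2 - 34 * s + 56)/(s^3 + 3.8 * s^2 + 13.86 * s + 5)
DC gain = P(0) = num(0)/den(0) = 56/5 = 11.2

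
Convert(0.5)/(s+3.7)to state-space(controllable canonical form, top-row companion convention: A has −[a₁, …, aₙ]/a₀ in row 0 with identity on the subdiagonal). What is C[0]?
Reachable canonical form: C = numerator coefficients (right-aligned, zero-padded to length n).
num = 0.5, C = [[0.5]].
C[0] = 0.5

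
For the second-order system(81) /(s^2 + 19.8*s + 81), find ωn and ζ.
Standard form: ωn²/(s²+2ζωn·s+ωn²).
const=81=ωn² → ωn=9, s coeff=19.8=2ζωn → ζ=1.1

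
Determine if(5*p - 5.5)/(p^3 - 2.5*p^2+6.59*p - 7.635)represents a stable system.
Denominator: p^3 - 2.5*p^2 + 6.59*p - 7.635 = (p - 1.5)(p^2 - p + 5.09). Poles: 0.5 + 2.2j, 0.5 - 2.2j, 1.5. All Re(p)<0: No (unstable)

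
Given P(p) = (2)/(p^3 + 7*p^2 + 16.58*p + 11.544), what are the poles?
Set denominator = 0: p^3 + 7*p^2 + 16.58*p + 11.544 = (p + 1.2)(p^2 + 5.8*p + 9.62) = 0 → Poles: -1.2, -2.9 + 1.1j, -2.9 - 1.1j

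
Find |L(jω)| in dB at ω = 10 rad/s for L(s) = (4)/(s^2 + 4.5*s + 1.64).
Substitute s = j*10: L(j10) = -0.0336282 - 0.015385j.
|L(j10)| = sqrt(Re² + Im²) = 0.03698.
20*log₁₀(0.03698) = -28.64 dB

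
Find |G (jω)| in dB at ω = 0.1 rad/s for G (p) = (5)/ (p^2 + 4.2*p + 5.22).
Substitute p = j*0.1: G(j0.1) = 0.953496 - 0.0768654j.
|G(j0.1)| = sqrt(Re² + Im²) = 0.9566.
20*log₁₀(0.9566) = -0.39 dB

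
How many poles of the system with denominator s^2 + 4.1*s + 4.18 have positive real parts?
s^2 + 4.1*s + 4.18 = (s + 2.2)(s + 1.9). Poles: -1.9, -2.2. RHP poles (Re>0): 0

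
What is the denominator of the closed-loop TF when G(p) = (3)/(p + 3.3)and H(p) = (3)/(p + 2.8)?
Characteristic poly = G_den * H_den + G_num * H_num = (p^2 + 6.1*p + 9.24) + (9) = p^2 + 6.1*p + 18.24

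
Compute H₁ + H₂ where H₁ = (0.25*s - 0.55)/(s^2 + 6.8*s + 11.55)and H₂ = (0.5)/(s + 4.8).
Parallel: H = H₁ + H₂ = (n₁·d₂ + n₂·d₁)/(d₁·d₂).
n₁·d₂ = 0.25*s^2 + 0.65*s - 2.64. n₂·d₁ = 0.5*s^2 + 3.4*s + 5.775. Sum = 0.75*s^2 + 4.05*s + 3.135. d₁·d₂ = s^3 + 11.6*s^2 + 44.19*s + 55.44.
H(s) = (0.75*s^2 + 4.05*s + 3.135)/(s^3 + 11.6*s^2 + 44.19*s + 55.44)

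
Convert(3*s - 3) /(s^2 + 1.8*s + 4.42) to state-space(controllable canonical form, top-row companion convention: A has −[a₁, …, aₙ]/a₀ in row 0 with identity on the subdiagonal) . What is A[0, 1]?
Reachable canonical form for den = s^2 + 1.8*s + 4.42: top row of A = -[a₁,a₂,...,aₙ]/a₀, ones on the subdiagonal, zeros elsewhere.
A = [[-1.8, -4.42], [1, 0]].
A[0,1] = -4.42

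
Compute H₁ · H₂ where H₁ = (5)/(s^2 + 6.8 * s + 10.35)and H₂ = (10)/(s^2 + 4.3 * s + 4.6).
Series: H = H₁ · H₂ = (n₁·n₂)/(d₁·d₂).
Num: n₁·n₂ = 50. Den: d₁·d₂ = s^4 + 11.1*s^3 + 44.19*s^2 + 75.785*s + 47.61.
H(s) = (50)/(s^4 + 11.1*s^3 + 44.19*s^2 + 75.785*s + 47.61)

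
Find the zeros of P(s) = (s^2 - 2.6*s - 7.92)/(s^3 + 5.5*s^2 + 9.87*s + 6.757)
Set numerator = 0: s^2 - 2.6*s - 7.92 = (s + 1.8)(s - 4.4) = 0 → Zeros: -1.8, 4.4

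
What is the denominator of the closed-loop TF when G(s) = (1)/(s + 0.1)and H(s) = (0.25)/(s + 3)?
Characteristic poly = G_den * H_den + G_num * H_num = (s^2 + 3.1*s + 0.3) + (0.25) = s^2 + 3.1*s + 0.55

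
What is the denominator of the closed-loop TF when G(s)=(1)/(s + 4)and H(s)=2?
Characteristic poly = G_den * H_den + G_num * H_num = (s + 4) + (2) = s + 6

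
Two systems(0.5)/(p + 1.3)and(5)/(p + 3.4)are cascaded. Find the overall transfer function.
Series: H = H₁ · H₂ = (n₁·n₂)/(d₁·d₂).
Num: n₁·n₂ = 2.5. Den: d₁·d₂ = p^2 + 4.7*p + 4.42.
H(p) = (2.5)/(p^2 + 4.7*p + 4.42)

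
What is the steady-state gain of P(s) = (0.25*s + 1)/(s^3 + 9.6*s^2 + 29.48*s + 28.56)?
DC gain = P(0) = num(0)/den(0) = 1/28.56 = 0.03501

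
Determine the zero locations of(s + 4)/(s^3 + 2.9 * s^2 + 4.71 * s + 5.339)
Set numerator = 0: s + 4 = 0 → Zeros: -4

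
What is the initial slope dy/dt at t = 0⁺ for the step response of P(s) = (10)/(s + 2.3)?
IVT: y'(0⁺) = lim_{s→∞} s²·Y(s) = lim_{s→∞} s·P(s).
deg(num) = 0, deg(den) = 1, relative degree = 1, so s·P(s) → (leading num)/(leading den) = 10/1 = 10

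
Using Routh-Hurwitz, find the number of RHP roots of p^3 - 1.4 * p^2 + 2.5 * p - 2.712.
Routh array:
p^3: [1, 2.5]; p^2: [-1.4, -2.712]; p^1: [0.562857]; p^0: [-2.712]
First column: [1, -1.4, 0.562857, -2.712]. Sign changes = RHP roots = 3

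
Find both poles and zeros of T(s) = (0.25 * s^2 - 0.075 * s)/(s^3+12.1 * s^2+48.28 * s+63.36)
Set denominator = 0: s^3 + 12.1*s^2 + 48.28*s + 63.36 = (s + 3.2)(s + 4.5)(s + 4.4) = 0 → Poles: -3.2, -4.4, -4.5
Set numerator = 0: 0.25*s^2 - 0.075*s = 0.25*s(s - 0.3) = 0 → Zeros: 0, 0.3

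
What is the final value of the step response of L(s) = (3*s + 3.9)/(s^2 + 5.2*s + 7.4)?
FVT: lim_{t→∞} y(t) = lim_{s→0} s*Y(s) where Y(s) = L(s)/s.
= lim_{s→0} L(s) = L(0) = num(0)/den(0) = 3.9/7.4 = 0.527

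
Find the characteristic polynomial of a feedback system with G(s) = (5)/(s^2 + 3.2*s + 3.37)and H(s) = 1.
Characteristic poly = G_den * H_den + G_num * H_num = (s^2 + 3.2*s + 3.37) + (5) = s^2 + 3.2*s + 8.37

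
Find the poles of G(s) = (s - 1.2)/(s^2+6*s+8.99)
Set denominator = 0: s^2 + 6*s + 8.99 = (s + 3.1)(s + 2.9) = 0 → Poles: -2.9, -3.1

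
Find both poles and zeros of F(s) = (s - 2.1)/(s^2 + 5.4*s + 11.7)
Set denominator = 0: s^2 + 5.4*s + 11.7 = 0 → Poles: -2.7 + 2.1j, -2.7 - 2.1j
Set numerator = 0: s - 2.1 = 0 → Zeros: 2.1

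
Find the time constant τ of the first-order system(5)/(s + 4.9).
First-order system: τ = -1/pole. Pole = -4.9. τ = -1/(-4.9) = 0.2041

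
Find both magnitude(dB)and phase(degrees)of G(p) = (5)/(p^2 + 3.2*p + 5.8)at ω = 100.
Substitute p = j*100: G(j100) = -0.000499778 - 1.60022e-05j.
|G| = 20*log₁₀(sqrt(Re²+Im²)) = -66.02 dB.
∠G = atan2(Im, Re) = -178.17°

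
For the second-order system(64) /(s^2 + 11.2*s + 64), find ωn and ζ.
Standard form: ωn²/(s²+2ζωn·s+ωn²).
const=64=ωn² → ωn=8, s coeff=11.2=2ζωn → ζ=0.7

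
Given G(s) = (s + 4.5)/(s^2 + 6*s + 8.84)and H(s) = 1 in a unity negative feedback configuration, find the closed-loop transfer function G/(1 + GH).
Closed-loop T = G/(1+GH).
Numerator: G_num * H_den = s + 4.5.
Denominator: G_den * H_den + G_num * H_num = (s^2 + 6*s + 8.84) + (s + 4.5) = s^2 + 7*s + 13.34.
T(s) = (s + 4.5)/(s^2 + 7*s + 13.34)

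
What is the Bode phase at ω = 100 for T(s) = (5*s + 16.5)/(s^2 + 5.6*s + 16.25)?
Substitute s = j*100: T(j100) = 0.00115281 - 0.0500167j.
∠T(j100) = atan2(Im, Re) = atan2(-0.0500167, 0.00115281) = -88.68°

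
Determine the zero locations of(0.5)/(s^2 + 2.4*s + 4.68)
Numerator is a nonzero constant (0.5) → Zeros: none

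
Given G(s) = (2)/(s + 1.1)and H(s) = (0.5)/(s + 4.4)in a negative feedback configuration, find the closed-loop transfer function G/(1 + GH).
Closed-loop T = G/(1+GH).
Numerator: G_num * H_den = 2*s + 8.8.
Denominator: G_den * H_den + G_num * H_num = (s^2 + 5.5*s + 4.84) + (1) = s^2 + 5.5*s + 5.84.
T(s) = (2*s + 8.8)/(s^2 + 5.5*s + 5.84)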